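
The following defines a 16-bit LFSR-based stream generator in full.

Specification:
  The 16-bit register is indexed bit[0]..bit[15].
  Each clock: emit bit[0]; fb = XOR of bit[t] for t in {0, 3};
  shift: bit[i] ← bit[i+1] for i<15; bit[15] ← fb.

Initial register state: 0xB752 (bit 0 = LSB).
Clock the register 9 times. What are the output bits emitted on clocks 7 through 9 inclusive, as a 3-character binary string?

reg_0 = 0xB752
clock 1: out=0, reg = 0x5BA9
clock 2: out=1, reg = 0x2DD4
clock 3: out=0, reg = 0x16EA
clock 4: out=0, reg = 0x8B75
clock 5: out=1, reg = 0xC5BA
clock 6: out=0, reg = 0xE2DD
clock 7: out=1, reg = 0x716E
clock 8: out=0, reg = 0xB8B7
clock 9: out=1, reg = 0xDC5B

101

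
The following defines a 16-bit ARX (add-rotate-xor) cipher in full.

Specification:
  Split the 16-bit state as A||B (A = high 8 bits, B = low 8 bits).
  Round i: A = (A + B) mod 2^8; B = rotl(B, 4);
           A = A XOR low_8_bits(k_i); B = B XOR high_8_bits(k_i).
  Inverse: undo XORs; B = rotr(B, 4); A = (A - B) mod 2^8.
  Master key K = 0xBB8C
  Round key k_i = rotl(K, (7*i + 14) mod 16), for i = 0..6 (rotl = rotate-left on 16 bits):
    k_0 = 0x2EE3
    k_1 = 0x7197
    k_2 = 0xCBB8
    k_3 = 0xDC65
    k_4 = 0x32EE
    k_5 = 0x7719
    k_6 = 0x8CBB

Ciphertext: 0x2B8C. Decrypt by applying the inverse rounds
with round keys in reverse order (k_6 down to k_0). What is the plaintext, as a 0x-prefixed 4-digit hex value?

0x42A7

s_0 = ciphertext = 0x2B8C
s_1 = InvRound(s_0, k_6) = 0x9000
s_2 = InvRound(s_1, k_5) = 0x1277
s_3 = InvRound(s_2, k_4) = 0xA854
s_4 = InvRound(s_3, k_3) = 0x4588
s_5 = InvRound(s_4, k_2) = 0xC934
s_6 = InvRound(s_5, k_1) = 0x0A54
s_7 = InvRound(s_6, k_0) = 0x42A7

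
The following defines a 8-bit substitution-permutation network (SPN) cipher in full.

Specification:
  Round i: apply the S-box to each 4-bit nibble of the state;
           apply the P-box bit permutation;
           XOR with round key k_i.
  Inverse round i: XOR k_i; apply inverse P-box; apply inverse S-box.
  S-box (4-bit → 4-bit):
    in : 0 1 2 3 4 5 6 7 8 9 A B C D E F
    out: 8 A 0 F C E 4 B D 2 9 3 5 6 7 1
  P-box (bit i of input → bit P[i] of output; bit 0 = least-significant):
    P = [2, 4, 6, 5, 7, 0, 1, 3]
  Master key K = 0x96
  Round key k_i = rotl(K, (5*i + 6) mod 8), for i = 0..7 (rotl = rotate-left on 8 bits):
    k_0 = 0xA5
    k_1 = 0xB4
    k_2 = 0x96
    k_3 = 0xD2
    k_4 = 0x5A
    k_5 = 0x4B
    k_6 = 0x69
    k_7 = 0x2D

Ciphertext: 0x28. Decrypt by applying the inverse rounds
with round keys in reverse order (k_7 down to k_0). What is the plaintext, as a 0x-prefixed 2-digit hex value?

0xBA

s_0 = ciphertext = 0x28
s_1 = InvRound(s_0, k_7) = 0x9F
s_2 = InvRound(s_1, k_6) = 0xC3
s_3 = InvRound(s_2, k_5) = 0xA2
s_4 = InvRound(s_3, k_4) = 0xA5
s_5 = InvRound(s_4, k_3) = 0xD3
s_6 = InvRound(s_5, k_2) = 0x9C
s_7 = InvRound(s_6, k_1) = 0x00
s_8 = InvRound(s_7, k_0) = 0xBA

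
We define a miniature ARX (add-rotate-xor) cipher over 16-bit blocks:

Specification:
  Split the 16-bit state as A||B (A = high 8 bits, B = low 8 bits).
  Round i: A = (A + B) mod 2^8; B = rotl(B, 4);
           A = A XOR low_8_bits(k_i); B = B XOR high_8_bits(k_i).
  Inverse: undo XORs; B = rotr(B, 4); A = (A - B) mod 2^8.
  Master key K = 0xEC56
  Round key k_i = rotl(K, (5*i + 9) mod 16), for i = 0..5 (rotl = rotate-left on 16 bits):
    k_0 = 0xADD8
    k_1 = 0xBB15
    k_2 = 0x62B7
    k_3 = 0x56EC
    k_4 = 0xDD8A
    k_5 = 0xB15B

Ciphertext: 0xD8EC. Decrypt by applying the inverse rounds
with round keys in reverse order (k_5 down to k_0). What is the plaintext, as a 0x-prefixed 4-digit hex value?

0xDC91

s_0 = ciphertext = 0xD8EC
s_1 = InvRound(s_0, k_5) = 0xAED5
s_2 = InvRound(s_1, k_4) = 0xA480
s_3 = InvRound(s_2, k_3) = 0xDB6D
s_4 = InvRound(s_3, k_2) = 0x7CF0
s_5 = InvRound(s_4, k_1) = 0xB5B4
s_6 = InvRound(s_5, k_0) = 0xDC91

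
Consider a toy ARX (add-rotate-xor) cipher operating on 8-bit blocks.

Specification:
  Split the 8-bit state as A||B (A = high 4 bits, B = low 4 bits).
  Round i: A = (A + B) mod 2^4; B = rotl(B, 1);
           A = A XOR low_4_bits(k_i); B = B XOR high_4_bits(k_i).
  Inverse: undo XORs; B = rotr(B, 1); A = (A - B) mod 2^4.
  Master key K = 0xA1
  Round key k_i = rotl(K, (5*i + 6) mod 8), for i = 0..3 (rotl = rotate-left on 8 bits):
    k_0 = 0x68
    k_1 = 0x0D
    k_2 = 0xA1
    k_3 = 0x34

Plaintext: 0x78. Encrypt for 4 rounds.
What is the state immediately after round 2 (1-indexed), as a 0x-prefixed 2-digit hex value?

0x3E

s_0 = plaintext = 0x78
s_1 = Round(s_0, k_0) = 0x77
s_2 = Round(s_1, k_1) = 0x3E
s_3 = Round(s_2, k_2) = 0x07
s_4 = Round(s_3, k_3) = 0x3D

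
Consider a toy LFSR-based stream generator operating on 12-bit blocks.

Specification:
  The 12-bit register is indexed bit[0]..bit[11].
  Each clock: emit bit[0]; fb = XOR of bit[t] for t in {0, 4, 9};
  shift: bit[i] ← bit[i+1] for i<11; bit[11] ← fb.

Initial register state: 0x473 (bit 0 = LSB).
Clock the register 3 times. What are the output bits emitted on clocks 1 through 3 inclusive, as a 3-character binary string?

reg_0 = 0x473
clock 1: out=1, reg = 0x239
clock 2: out=1, reg = 0x91C
clock 3: out=0, reg = 0xC8E

110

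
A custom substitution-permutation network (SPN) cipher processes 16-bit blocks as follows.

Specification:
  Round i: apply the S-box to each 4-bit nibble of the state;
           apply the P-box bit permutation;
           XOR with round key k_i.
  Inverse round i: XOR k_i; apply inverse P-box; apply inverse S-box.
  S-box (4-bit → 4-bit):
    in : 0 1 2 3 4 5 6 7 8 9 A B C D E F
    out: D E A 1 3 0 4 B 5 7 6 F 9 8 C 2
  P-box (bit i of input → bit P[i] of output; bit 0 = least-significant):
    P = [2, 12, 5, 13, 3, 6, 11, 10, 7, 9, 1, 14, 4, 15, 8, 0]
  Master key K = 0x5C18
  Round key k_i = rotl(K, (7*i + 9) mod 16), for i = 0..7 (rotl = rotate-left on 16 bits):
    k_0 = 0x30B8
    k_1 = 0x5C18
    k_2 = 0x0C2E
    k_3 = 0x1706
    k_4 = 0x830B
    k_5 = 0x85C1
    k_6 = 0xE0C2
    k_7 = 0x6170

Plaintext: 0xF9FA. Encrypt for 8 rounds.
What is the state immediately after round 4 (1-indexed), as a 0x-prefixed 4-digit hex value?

0x2857

s_0 = plaintext = 0xF9FA
s_1 = Round(s_0, k_0) = 0xA25A
s_2 = Round(s_1, k_1) = 0x8F38
s_3 = Round(s_2, k_2) = 0x0F12
s_4 = Round(s_3, k_3) = 0x2857
s_5 = Round(s_4, k_4) = 0x338C
s_6 = Round(s_5, k_5) = 0xAD5D
s_7 = Round(s_6, k_6) = 0x01C2
s_8 = Round(s_7, k_7) = 0x166B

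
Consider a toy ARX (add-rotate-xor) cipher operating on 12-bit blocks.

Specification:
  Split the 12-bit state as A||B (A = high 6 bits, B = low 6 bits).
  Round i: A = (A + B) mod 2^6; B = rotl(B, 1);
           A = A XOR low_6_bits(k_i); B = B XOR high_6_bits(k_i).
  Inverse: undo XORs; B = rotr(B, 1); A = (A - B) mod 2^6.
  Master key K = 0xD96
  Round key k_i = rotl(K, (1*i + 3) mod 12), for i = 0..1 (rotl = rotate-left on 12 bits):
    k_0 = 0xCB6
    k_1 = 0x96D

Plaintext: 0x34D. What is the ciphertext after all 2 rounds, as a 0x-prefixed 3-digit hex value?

0xE74

s_0 = plaintext = 0x34D
s_1 = Round(s_0, k_0) = 0xB28
s_2 = Round(s_1, k_1) = 0xE74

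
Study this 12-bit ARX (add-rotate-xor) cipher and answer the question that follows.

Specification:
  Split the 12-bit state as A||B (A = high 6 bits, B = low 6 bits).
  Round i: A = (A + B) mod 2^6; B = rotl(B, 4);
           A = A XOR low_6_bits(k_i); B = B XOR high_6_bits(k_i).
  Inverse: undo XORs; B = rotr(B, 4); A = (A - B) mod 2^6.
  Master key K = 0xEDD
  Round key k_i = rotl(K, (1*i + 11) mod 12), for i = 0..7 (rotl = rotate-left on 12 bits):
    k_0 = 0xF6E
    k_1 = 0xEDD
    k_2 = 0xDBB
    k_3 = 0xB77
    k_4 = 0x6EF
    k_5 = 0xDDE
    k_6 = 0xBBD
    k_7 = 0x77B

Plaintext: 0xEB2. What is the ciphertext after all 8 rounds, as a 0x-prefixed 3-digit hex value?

s_0 = plaintext = 0xEB2
s_1 = Round(s_0, k_0) = 0x091
s_2 = Round(s_1, k_1) = 0x3AF
s_3 = Round(s_2, k_2) = 0x18D
s_4 = Round(s_3, k_3) = 0x93E
s_5 = Round(s_4, k_4) = 0x374
s_6 = Round(s_5, k_5) = 0x7FA
s_7 = Round(s_6, k_6) = 0x900
s_8 = Round(s_7, k_7) = 0x7DD

0x7DD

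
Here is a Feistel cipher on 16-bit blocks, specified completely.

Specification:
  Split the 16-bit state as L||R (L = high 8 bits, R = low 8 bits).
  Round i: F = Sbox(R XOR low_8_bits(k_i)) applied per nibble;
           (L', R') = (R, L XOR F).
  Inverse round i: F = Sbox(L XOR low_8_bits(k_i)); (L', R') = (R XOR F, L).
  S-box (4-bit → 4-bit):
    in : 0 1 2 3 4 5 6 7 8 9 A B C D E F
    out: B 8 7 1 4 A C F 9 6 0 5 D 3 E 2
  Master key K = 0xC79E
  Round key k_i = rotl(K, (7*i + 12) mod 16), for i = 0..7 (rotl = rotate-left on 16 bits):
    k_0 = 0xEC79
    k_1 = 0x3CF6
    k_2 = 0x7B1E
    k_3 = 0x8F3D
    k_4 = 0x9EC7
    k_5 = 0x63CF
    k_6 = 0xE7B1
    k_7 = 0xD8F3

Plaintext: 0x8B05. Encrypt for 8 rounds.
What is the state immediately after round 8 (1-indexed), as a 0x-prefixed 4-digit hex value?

0x0460

s_0 = plaintext = 0x8B05
s_1 = Round(s_0, k_0) = 0x0576
s_2 = Round(s_1, k_1) = 0x769E
s_3 = Round(s_2, k_2) = 0x9EED
s_4 = Round(s_3, k_3) = 0xEDA5
s_5 = Round(s_4, k_4) = 0xA52A
s_6 = Round(s_5, k_5) = 0x2A4F
s_7 = Round(s_6, k_6) = 0x4F04
s_8 = Round(s_7, k_7) = 0x0460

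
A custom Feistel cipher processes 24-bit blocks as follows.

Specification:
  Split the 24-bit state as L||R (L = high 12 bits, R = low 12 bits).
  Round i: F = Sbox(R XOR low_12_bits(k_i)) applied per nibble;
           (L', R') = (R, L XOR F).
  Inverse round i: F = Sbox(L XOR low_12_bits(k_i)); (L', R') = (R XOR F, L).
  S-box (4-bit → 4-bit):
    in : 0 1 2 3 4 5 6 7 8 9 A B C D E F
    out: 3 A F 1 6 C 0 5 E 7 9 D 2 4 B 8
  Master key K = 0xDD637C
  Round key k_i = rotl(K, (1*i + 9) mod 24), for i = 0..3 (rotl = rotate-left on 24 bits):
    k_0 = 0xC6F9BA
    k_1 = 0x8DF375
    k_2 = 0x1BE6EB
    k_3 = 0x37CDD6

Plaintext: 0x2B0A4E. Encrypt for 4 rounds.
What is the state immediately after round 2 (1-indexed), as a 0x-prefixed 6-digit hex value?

0x33692F

s_0 = plaintext = 0x2B0A4E
s_1 = Round(s_0, k_0) = 0xA4E336
s_2 = Round(s_1, k_1) = 0x33692F
s_3 = Round(s_2, k_2) = 0x92FB10
s_4 = Round(s_3, k_3) = 0xB1090F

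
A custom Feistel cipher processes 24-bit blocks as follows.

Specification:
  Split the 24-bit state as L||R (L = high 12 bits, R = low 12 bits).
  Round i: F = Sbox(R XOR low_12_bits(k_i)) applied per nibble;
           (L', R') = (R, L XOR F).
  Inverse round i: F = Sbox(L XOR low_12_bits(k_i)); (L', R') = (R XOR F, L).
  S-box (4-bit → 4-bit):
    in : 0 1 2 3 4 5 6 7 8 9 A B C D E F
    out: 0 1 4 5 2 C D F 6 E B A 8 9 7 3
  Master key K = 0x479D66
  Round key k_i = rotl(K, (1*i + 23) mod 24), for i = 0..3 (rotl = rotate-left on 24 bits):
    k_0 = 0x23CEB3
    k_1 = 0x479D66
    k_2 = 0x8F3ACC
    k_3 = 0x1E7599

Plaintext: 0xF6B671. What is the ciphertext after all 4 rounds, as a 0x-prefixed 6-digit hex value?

0xE7AE6A

s_0 = plaintext = 0xF6B671
s_1 = Round(s_0, k_0) = 0x6719EF
s_2 = Round(s_1, k_1) = 0x9EF41F
s_3 = Round(s_2, k_2) = 0x41FE7A
s_4 = Round(s_3, k_3) = 0xE7AE6A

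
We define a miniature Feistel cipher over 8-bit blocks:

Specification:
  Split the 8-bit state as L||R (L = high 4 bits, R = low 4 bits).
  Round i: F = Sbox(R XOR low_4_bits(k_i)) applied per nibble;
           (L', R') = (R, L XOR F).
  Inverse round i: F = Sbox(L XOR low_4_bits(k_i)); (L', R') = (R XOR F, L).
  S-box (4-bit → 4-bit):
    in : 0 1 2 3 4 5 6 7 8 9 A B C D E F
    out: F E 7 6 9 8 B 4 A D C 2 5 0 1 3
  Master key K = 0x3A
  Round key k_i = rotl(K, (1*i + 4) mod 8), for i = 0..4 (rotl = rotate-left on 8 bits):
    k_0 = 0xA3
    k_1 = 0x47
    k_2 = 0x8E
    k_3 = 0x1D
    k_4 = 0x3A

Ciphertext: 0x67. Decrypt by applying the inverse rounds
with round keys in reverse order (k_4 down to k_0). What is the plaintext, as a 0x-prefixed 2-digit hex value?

s_0 = ciphertext = 0x67
s_1 = InvRound(s_0, k_4) = 0x26
s_2 = InvRound(s_1, k_3) = 0x52
s_3 = InvRound(s_2, k_2) = 0x05
s_4 = InvRound(s_3, k_1) = 0x10
s_5 = InvRound(s_4, k_0) = 0x71

0x71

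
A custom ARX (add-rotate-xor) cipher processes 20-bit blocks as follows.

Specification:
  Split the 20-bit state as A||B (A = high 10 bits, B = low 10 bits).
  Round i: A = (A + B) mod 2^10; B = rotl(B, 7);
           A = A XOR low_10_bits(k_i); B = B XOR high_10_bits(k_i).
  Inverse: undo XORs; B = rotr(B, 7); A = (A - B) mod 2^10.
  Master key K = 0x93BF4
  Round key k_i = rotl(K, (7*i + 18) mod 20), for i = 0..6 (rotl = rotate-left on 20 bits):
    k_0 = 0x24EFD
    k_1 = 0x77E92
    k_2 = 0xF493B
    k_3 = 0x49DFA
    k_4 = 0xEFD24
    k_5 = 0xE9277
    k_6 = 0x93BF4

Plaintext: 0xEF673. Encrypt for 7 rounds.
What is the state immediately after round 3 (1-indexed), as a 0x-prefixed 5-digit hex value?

0x45DBC

s_0 = plaintext = 0xEF673
s_1 = Round(s_0, k_0) = 0x3355D
s_2 = Round(s_1, k_1) = 0x2E374
s_3 = Round(s_2, k_2) = 0x45DBC
s_4 = Round(s_3, k_3) = 0xCA710
s_5 = Round(s_4, k_4) = 0xC77DD
s_6 = Round(s_5, k_5) = 0x2355F
s_7 = Round(s_6, k_6) = 0x861E5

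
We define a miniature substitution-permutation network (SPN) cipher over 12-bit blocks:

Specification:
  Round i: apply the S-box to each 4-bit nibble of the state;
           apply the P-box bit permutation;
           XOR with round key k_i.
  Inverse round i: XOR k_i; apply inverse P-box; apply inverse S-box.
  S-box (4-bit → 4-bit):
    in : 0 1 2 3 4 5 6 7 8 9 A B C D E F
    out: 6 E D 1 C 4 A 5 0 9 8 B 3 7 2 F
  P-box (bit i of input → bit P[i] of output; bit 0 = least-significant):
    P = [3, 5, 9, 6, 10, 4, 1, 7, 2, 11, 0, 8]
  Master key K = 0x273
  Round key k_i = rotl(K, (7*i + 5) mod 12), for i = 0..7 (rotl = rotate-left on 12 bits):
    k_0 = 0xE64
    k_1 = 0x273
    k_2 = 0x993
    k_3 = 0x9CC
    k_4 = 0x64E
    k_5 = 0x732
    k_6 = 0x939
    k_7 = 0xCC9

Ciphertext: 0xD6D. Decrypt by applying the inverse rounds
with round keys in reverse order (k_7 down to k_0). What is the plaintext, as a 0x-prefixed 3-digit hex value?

0x637

s_0 = ciphertext = 0xD6D
s_1 = InvRound(s_0, k_7) = 0x9AE
s_2 = InvRound(s_1, k_6) = 0x718
s_3 = InvRound(s_2, k_5) = 0x85C
s_4 = InvRound(s_3, k_4) = 0xED5
s_5 = InvRound(s_4, k_3) = 0x4C7
s_6 = InvRound(s_5, k_2) = 0xBCA
s_7 = InvRound(s_6, k_1) = 0x16C
s_8 = InvRound(s_7, k_0) = 0x637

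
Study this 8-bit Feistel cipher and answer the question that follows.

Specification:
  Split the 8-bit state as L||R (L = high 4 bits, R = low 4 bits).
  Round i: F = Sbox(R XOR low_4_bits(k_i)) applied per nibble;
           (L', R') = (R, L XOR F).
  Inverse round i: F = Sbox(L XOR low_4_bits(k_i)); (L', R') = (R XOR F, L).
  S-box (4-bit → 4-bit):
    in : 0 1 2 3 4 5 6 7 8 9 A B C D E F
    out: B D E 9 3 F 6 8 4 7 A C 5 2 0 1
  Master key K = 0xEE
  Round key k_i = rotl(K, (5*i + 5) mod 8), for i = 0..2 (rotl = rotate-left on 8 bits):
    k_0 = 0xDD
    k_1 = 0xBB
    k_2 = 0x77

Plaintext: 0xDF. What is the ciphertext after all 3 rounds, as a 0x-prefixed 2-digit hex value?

0xB6

s_0 = plaintext = 0xDF
s_1 = Round(s_0, k_0) = 0xF3
s_2 = Round(s_1, k_1) = 0x3B
s_3 = Round(s_2, k_2) = 0xB6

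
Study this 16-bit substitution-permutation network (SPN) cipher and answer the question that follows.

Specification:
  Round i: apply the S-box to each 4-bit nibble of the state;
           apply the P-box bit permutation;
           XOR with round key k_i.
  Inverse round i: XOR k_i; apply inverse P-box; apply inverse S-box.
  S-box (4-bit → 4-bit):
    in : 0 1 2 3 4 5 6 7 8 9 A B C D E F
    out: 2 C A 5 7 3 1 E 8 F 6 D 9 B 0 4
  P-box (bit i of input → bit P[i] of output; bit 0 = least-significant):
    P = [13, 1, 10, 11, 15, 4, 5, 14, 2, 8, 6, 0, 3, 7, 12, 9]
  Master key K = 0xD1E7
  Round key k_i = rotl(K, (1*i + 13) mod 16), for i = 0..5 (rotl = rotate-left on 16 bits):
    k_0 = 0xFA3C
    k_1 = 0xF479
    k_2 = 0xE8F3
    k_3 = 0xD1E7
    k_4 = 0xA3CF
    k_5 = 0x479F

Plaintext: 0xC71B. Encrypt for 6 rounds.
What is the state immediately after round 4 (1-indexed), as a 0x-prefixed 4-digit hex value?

0x48C3

s_0 = plaintext = 0xC71B
s_1 = Round(s_0, k_0) = 0x9555
s_2 = Round(s_1, k_1) = 0x47E7
s_3 = Round(s_2, k_2) = 0xF538
s_4 = Round(s_3, k_3) = 0x48C3
s_5 = Round(s_4, k_4) = 0x5746
s_6 = Round(s_5, k_5) = 0xE666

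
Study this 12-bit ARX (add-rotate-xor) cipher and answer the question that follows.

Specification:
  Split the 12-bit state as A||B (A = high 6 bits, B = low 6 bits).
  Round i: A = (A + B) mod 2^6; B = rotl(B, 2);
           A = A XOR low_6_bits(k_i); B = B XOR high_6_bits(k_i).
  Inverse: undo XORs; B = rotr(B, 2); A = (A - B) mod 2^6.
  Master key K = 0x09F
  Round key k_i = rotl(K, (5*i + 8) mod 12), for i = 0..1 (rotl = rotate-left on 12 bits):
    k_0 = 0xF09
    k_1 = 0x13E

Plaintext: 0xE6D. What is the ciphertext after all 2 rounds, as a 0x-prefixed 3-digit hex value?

s_0 = plaintext = 0xE6D
s_1 = Round(s_0, k_0) = 0xBCA
s_2 = Round(s_1, k_1) = 0x1EC

0x1EC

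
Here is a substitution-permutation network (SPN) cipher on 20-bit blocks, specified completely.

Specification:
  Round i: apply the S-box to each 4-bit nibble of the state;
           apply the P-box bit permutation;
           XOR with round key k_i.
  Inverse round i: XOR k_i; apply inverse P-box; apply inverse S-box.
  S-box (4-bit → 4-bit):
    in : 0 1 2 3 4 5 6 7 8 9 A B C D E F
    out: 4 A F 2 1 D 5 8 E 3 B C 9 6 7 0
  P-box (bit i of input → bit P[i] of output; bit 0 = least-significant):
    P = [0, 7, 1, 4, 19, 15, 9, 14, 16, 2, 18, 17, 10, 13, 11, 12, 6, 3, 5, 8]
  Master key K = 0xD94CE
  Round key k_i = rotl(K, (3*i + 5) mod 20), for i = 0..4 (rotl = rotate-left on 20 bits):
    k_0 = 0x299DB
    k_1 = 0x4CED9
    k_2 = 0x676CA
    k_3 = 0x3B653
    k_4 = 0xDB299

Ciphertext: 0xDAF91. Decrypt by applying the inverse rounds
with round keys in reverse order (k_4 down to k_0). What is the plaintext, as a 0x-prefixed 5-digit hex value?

s_0 = ciphertext = 0xDAF91
s_1 = InvRound(s_0, k_4) = 0x15FFF
s_2 = InvRound(s_1, k_3) = 0x8D113
s_3 = InvRound(s_2, k_2) = 0xA9BEA
s_4 = InvRound(s_3, k_1) = 0xBCBC5
s_5 = InvRound(s_4, k_0) = 0x3795B

0x3795B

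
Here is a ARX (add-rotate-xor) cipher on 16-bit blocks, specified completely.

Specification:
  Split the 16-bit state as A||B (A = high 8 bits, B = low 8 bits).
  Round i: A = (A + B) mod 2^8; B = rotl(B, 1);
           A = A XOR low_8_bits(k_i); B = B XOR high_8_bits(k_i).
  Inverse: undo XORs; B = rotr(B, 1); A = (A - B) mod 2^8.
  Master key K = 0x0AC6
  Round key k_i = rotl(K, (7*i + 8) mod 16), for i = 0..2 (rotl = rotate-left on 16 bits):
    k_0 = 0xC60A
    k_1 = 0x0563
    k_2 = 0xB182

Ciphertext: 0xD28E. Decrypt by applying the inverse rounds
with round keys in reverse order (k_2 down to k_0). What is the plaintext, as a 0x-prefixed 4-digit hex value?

0xCAC5

s_0 = ciphertext = 0xD28E
s_1 = InvRound(s_0, k_2) = 0xB19F
s_2 = InvRound(s_1, k_1) = 0x854D
s_3 = InvRound(s_2, k_0) = 0xCAC5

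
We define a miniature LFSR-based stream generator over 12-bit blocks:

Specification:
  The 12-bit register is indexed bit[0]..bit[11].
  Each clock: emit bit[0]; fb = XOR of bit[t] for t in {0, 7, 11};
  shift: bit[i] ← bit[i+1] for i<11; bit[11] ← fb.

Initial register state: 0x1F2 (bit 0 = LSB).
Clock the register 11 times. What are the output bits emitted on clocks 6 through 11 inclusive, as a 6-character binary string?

reg_0 = 0x1F2
clock 1: out=0, reg = 0x8F9
clock 2: out=1, reg = 0xC7C
clock 3: out=0, reg = 0xE3E
clock 4: out=0, reg = 0xF1F
clock 5: out=1, reg = 0x78F
clock 6: out=1, reg = 0x3C7
clock 7: out=1, reg = 0x1E3
clock 8: out=1, reg = 0x0F1
clock 9: out=1, reg = 0x078
clock 10: out=0, reg = 0x03C
clock 11: out=0, reg = 0x01E

111100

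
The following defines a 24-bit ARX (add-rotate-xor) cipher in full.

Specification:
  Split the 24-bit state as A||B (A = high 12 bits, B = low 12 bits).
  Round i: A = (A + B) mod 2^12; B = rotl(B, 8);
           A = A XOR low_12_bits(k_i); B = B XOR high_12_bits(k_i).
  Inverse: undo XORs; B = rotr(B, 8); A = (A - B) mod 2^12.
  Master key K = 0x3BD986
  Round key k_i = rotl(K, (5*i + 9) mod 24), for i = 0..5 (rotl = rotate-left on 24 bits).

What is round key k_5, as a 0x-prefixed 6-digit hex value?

0x6618EF

K = 0x3BD986
k_0 = rotl(K, (5*0+9) mod 24) = rotl(K, 9) = 0xB30C77
k_1 = rotl(K, (5*1+9) mod 24) = rotl(K, 14) = 0x618EF6
k_2 = rotl(K, (5*2+9) mod 24) = rotl(K, 19) = 0x31DECC
k_3 = rotl(K, (5*3+9) mod 24) = rotl(K, 0) = 0x3BD986
k_4 = rotl(K, (5*4+9) mod 24) = rotl(K, 5) = 0x7B30C7
k_5 = rotl(K, (5*5+9) mod 24) = rotl(K, 10) = 0x6618EF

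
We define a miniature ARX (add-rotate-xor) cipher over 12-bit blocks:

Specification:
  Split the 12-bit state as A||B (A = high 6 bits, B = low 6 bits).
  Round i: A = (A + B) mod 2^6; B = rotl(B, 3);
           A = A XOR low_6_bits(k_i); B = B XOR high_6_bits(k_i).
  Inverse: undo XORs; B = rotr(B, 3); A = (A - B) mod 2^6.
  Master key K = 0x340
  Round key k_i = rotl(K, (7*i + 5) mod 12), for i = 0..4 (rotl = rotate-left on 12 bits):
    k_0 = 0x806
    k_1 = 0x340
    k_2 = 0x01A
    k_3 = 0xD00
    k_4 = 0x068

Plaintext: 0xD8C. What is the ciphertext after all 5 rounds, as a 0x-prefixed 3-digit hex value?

s_0 = plaintext = 0xD8C
s_1 = Round(s_0, k_0) = 0x101
s_2 = Round(s_1, k_1) = 0x145
s_3 = Round(s_2, k_2) = 0x428
s_4 = Round(s_3, k_3) = 0xE31
s_5 = Round(s_4, k_4) = 0x04F

0x04F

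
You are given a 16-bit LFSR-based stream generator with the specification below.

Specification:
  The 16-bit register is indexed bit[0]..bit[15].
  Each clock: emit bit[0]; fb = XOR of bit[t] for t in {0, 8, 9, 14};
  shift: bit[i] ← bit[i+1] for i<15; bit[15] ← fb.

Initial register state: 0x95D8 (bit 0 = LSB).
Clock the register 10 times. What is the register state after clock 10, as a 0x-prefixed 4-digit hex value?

0xA065

reg_0 = 0x95D8
clock 1: out=0, reg = 0xCAEC
clock 2: out=0, reg = 0x6576
clock 3: out=0, reg = 0x32BB
clock 4: out=1, reg = 0x195D
clock 5: out=1, reg = 0x0CAE
clock 6: out=0, reg = 0x0657
clock 7: out=1, reg = 0x032B
clock 8: out=1, reg = 0x8195
clock 9: out=1, reg = 0x40CA
clock 10: out=0, reg = 0xA065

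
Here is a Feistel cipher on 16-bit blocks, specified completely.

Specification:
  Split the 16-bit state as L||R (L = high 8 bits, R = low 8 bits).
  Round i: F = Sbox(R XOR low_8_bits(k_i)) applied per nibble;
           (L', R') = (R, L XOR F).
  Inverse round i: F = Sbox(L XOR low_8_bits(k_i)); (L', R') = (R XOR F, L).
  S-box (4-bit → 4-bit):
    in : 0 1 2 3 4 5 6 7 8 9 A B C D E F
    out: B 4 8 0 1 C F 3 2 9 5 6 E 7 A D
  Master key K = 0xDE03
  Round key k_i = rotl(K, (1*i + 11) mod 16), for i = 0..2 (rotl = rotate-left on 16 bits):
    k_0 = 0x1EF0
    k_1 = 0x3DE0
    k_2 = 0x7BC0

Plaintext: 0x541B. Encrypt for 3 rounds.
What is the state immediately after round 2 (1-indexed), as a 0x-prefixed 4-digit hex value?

0xF253

s_0 = plaintext = 0x541B
s_1 = Round(s_0, k_0) = 0x1BF2
s_2 = Round(s_1, k_1) = 0xF253
s_3 = Round(s_2, k_2) = 0x5362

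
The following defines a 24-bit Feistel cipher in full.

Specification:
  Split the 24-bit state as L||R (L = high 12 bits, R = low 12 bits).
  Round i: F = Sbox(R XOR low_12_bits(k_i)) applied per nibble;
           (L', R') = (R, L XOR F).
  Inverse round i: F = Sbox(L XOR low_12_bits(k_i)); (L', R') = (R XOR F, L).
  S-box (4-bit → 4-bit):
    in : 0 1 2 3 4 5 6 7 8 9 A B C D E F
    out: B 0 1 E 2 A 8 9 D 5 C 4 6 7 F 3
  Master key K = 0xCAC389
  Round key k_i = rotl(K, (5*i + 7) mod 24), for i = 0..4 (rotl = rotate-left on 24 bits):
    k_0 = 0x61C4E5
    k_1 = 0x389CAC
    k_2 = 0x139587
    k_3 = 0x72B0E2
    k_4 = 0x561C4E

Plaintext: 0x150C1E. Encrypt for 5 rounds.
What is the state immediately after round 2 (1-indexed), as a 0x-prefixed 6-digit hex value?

s_0 = plaintext = 0x150C1E
s_1 = Round(s_0, k_0) = 0xC1EC64
s_2 = Round(s_1, k_1) = 0xC64773
s_3 = Round(s_2, k_2) = 0x773D56
s_4 = Round(s_3, k_3) = 0xD56031
s_5 = Round(s_4, k_4) = 0x031BC5

0xC64773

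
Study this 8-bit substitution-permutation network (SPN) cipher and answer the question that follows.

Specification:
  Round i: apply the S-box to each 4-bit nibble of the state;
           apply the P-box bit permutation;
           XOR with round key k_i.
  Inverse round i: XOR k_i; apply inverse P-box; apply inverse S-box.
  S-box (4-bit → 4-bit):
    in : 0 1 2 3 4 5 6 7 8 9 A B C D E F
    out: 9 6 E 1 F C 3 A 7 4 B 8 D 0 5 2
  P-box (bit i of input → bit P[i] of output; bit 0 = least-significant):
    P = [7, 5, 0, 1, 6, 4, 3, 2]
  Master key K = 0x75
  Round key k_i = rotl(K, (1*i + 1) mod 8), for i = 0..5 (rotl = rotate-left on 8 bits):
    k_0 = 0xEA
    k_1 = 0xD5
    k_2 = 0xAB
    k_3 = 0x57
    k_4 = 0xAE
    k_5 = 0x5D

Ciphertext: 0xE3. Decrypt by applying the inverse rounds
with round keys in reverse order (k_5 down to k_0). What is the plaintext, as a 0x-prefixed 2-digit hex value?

0x76

s_0 = ciphertext = 0xE3
s_1 = InvRound(s_0, k_5) = 0x2A
s_2 = InvRound(s_1, k_4) = 0xB3
s_3 = InvRound(s_2, k_3) = 0x06
s_4 = InvRound(s_3, k_2) = 0x58
s_5 = InvRound(s_4, k_1) = 0x5E
s_6 = InvRound(s_5, k_0) = 0x76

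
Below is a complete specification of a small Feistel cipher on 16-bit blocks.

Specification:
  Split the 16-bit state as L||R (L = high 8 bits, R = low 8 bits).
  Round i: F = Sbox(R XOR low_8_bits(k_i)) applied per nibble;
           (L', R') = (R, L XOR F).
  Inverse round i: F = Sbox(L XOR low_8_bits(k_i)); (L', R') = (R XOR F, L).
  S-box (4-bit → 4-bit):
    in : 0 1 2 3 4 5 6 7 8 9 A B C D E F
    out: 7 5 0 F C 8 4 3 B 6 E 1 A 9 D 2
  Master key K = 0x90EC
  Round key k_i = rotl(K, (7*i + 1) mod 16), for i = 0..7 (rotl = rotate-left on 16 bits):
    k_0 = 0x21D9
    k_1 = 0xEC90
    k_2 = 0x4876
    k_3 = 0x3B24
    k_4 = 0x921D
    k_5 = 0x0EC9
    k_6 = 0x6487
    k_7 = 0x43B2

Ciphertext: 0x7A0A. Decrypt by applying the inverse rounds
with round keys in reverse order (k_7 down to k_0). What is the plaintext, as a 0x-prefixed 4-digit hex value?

0x57C4

s_0 = ciphertext = 0x7A0A
s_1 = InvRound(s_0, k_7) = 0xA17A
s_2 = InvRound(s_1, k_6) = 0x7EA1
s_3 = InvRound(s_2, k_5) = 0xB27E
s_4 = InvRound(s_3, k_4) = 0x9CB2
s_5 = InvRound(s_4, k_3) = 0xA99C
s_6 = InvRound(s_5, k_2) = 0x0EA9
s_7 = InvRound(s_6, k_1) = 0xC40E
s_8 = InvRound(s_7, k_0) = 0x57C4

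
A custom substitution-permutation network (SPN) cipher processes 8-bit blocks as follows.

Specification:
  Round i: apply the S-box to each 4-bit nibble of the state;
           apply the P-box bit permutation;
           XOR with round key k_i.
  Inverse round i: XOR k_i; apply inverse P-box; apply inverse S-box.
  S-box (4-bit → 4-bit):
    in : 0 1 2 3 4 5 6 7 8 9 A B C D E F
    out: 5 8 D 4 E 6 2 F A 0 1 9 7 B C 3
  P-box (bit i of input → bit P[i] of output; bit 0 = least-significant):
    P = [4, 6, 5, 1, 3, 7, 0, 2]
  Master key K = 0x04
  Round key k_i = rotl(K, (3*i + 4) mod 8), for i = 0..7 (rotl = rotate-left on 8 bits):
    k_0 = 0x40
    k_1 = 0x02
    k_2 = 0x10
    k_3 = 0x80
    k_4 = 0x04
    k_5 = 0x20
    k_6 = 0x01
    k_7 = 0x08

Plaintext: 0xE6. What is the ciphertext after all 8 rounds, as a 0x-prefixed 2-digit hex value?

s_0 = plaintext = 0xE6
s_1 = Round(s_0, k_0) = 0x05
s_2 = Round(s_1, k_1) = 0x6B
s_3 = Round(s_2, k_2) = 0x82
s_4 = Round(s_3, k_3) = 0x36
s_5 = Round(s_4, k_4) = 0x45
s_6 = Round(s_5, k_5) = 0xC5
s_7 = Round(s_6, k_6) = 0xE8
s_8 = Round(s_7, k_7) = 0x4F

0x4F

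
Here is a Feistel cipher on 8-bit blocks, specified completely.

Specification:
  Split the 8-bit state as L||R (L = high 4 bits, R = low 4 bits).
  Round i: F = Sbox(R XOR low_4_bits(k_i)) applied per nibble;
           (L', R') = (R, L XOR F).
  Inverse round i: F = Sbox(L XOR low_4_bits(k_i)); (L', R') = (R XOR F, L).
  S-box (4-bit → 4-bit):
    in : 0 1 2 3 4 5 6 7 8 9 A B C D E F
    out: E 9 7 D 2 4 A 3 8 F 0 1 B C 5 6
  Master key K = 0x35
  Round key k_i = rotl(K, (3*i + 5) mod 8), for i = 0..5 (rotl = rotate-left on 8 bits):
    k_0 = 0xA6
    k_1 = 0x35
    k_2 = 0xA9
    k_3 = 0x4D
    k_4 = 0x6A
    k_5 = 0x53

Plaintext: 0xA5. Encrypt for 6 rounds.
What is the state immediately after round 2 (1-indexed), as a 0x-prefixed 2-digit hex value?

s_0 = plaintext = 0xA5
s_1 = Round(s_0, k_0) = 0x57
s_2 = Round(s_1, k_1) = 0x72
s_3 = Round(s_2, k_2) = 0x26
s_4 = Round(s_3, k_3) = 0x63
s_5 = Round(s_4, k_4) = 0x39
s_6 = Round(s_5, k_5) = 0x93

0x72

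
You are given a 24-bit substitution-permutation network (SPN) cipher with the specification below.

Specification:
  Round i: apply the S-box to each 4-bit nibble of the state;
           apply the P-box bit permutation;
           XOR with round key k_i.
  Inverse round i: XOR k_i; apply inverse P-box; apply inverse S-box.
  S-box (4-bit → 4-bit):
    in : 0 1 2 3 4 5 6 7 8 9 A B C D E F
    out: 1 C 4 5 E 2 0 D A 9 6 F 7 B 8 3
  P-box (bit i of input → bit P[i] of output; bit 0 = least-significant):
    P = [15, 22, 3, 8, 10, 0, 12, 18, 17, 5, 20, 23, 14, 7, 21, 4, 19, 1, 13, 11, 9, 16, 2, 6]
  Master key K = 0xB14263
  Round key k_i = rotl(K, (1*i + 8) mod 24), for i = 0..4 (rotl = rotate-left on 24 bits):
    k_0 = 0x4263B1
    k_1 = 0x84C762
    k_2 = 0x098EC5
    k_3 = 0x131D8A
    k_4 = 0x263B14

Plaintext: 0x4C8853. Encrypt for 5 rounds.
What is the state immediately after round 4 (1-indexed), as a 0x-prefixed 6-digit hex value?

0x838BF6

s_0 = plaintext = 0x4C8853
s_1 = Round(s_0, k_0) = 0xCBC34E
s_2 = Round(s_1, k_1) = 0xBBBCE5
s_3 = Round(s_2, k_2) = 0x76E433
s_4 = Round(s_3, k_3) = 0x838BF6
s_5 = Round(s_4, k_4) = 0xBD1FE5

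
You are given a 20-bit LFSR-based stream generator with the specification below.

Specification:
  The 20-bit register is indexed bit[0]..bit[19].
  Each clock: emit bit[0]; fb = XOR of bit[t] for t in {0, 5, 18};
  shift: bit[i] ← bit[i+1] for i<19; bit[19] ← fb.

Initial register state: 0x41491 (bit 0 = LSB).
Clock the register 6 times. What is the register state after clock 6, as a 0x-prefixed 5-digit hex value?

reg_0 = 0x41491
clock 1: out=1, reg = 0x20A48
clock 2: out=0, reg = 0x10524
clock 3: out=0, reg = 0x88292
clock 4: out=0, reg = 0x44149
clock 5: out=1, reg = 0x220A4
clock 6: out=0, reg = 0x91052

0x91052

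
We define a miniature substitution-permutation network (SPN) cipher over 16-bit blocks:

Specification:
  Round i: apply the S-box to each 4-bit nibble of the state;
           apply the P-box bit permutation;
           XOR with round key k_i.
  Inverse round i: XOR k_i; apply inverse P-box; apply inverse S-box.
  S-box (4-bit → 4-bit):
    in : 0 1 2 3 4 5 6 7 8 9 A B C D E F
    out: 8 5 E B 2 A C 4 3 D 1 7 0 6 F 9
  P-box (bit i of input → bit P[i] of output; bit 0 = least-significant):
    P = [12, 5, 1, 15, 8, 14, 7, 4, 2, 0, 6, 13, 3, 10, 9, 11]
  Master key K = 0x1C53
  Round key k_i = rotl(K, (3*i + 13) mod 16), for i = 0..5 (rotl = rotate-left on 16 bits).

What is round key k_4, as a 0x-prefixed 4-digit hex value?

0xA638

K = 0x1C53
k_0 = rotl(K, (3*0+13) mod 16) = rotl(K, 13) = 0x638A
k_1 = rotl(K, (3*1+13) mod 16) = rotl(K, 0) = 0x1C53
k_2 = rotl(K, (3*2+13) mod 16) = rotl(K, 3) = 0xE298
k_3 = rotl(K, (3*3+13) mod 16) = rotl(K, 6) = 0x14C7
k_4 = rotl(K, (3*4+13) mod 16) = rotl(K, 9) = 0xA638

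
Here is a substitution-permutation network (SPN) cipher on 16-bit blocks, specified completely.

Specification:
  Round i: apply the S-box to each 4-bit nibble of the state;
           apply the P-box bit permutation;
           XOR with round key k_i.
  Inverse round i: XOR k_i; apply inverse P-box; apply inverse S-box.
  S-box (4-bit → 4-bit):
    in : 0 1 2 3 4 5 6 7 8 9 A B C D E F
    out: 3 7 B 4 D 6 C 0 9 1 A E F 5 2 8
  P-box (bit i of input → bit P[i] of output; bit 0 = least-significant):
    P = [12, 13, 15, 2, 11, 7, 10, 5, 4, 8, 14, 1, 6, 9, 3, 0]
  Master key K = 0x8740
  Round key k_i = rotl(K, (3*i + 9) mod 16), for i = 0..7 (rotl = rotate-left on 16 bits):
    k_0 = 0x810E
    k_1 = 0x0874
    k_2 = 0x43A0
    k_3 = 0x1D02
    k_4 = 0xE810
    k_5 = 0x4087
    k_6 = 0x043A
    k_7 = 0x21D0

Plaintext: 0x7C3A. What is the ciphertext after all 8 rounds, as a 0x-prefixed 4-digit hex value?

s_0 = plaintext = 0x7C3A
s_1 = Round(s_0, k_0) = 0xE418
s_2 = Round(s_1, k_1) = 0x56E2
s_3 = Round(s_2, k_2) = 0x312E
s_4 = Round(s_3, k_3) = 0x74BA
s_5 = Round(s_4, k_4) = 0x8CA6
s_6 = Round(s_5, k_5) = 0x8170
s_7 = Round(s_6, k_6) = 0x756B
s_8 = Round(s_7, k_7) = 0xC4F4

0xC4F4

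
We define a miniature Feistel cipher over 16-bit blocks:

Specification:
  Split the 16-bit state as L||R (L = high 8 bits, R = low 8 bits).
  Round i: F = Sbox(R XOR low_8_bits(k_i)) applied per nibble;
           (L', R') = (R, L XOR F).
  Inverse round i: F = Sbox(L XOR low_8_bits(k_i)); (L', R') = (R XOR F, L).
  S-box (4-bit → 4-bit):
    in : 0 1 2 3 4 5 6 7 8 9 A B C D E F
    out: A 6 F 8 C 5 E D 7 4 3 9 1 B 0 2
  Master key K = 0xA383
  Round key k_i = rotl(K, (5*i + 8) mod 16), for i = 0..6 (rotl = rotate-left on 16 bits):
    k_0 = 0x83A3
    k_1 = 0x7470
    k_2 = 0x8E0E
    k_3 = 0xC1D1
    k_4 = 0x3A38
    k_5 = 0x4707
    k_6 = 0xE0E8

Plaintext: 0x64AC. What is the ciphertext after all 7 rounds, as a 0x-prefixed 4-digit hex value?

0x0D8E

s_0 = plaintext = 0x64AC
s_1 = Round(s_0, k_0) = 0xACC6
s_2 = Round(s_1, k_1) = 0xC632
s_3 = Round(s_2, k_2) = 0x3247
s_4 = Round(s_3, k_3) = 0x477C
s_5 = Round(s_4, k_4) = 0x7C8B
s_6 = Round(s_5, k_5) = 0x8B0D
s_7 = Round(s_6, k_6) = 0x0D8E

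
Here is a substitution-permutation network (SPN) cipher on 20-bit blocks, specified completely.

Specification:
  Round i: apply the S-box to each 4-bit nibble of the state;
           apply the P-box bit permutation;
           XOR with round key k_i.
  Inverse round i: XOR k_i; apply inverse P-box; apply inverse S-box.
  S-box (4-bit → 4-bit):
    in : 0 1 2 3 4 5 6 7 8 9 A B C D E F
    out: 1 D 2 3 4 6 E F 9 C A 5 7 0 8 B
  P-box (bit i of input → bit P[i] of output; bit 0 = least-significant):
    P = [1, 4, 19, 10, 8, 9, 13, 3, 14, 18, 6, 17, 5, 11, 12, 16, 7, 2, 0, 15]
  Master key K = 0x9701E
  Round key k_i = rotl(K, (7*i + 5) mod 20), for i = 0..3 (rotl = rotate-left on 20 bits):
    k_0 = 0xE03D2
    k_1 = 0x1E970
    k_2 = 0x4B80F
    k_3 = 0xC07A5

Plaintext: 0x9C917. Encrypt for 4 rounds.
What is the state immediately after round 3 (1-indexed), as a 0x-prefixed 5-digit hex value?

0xBD6AE

s_0 = plaintext = 0x9C917
s_1 = Round(s_0, k_0) = 0x4BEA9
s_2 = Round(s_1, k_1) = 0xBFF59
s_3 = Round(s_2, k_2) = 0xBD6AE
s_4 = Round(s_3, k_3) = 0xA016C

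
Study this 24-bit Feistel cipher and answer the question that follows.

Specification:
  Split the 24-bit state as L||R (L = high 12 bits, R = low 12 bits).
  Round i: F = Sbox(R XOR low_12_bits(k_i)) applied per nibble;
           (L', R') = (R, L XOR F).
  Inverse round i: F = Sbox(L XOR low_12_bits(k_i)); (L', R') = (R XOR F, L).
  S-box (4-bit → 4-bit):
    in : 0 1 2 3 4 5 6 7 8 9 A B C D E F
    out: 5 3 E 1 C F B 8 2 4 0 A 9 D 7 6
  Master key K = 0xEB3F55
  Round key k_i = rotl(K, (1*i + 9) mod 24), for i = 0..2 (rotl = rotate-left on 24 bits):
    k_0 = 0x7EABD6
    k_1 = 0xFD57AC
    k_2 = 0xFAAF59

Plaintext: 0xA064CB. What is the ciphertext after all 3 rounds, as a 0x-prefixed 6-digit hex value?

s_0 = plaintext = 0xA064CB
s_1 = Round(s_0, k_0) = 0x4CBC3B
s_2 = Round(s_1, k_1) = 0xC3BE83
s_3 = Round(s_2, k_2) = 0xE83FEB

0xE83FEB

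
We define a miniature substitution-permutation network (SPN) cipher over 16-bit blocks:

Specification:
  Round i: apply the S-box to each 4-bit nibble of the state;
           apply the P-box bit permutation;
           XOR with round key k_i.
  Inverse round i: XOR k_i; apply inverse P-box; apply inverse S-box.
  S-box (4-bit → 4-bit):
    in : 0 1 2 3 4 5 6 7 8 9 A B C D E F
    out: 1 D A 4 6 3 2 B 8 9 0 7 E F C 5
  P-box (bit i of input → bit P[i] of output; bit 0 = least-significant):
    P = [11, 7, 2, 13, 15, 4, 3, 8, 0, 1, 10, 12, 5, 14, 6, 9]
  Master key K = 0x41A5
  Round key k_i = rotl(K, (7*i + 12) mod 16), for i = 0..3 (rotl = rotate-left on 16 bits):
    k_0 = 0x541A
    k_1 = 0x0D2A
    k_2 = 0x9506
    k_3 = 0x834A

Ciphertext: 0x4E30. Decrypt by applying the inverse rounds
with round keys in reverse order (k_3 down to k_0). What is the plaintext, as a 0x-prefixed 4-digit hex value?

s_0 = ciphertext = 0x4E30
s_1 = InvRound(s_0, k_3) = 0xB4D0
s_2 = InvRound(s_1, k_2) = 0x362C
s_3 = InvRound(s_2, k_1) = 0x8281
s_4 = InvRound(s_3, k_0) = 0x2DB6

0x2DB6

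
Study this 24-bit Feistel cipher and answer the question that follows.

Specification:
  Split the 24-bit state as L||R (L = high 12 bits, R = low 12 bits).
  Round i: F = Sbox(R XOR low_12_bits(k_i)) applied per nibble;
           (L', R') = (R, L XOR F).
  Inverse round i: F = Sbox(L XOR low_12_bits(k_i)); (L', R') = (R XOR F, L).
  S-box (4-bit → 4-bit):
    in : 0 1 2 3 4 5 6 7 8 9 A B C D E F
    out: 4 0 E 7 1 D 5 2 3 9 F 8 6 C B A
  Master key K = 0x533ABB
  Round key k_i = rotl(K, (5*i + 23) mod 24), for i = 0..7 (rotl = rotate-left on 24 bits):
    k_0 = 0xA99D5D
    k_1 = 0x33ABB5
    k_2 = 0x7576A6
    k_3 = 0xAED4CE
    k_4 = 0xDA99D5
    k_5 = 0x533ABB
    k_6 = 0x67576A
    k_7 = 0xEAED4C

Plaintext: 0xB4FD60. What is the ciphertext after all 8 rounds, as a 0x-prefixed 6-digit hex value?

0xF52B2C

s_0 = plaintext = 0xB4FD60
s_1 = Round(s_0, k_0) = 0xD60F33
s_2 = Round(s_1, k_1) = 0xF33C55
s_3 = Round(s_2, k_2) = 0xC55094
s_4 = Round(s_3, k_3) = 0x094D8A
s_5 = Round(s_4, k_4) = 0xD8A14E
s_6 = Round(s_5, k_5) = 0x14E527
s_7 = Round(s_6, k_6) = 0x527F52
s_8 = Round(s_7, k_7) = 0xF52B2C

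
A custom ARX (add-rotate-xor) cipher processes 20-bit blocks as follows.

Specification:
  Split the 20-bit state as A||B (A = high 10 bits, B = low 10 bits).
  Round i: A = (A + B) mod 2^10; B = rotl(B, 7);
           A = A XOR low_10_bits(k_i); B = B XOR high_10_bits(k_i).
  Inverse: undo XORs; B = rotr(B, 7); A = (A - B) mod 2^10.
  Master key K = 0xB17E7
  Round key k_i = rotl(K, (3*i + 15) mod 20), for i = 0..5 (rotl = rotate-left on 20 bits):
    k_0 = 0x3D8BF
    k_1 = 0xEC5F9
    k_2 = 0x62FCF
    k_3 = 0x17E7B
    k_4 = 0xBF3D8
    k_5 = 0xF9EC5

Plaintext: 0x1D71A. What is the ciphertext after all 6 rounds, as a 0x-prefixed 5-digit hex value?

0xDB01F

s_0 = plaintext = 0x1D71A
s_1 = Round(s_0, k_0) = 0xCC195
s_2 = Round(s_1, k_1) = 0x4F103
s_3 = Round(s_2, k_2) = 0x7C02B
s_4 = Round(s_3, k_3) = 0x181DA
s_5 = Round(s_4, k_4) = 0x78BC7
s_6 = Round(s_5, k_5) = 0xDB01F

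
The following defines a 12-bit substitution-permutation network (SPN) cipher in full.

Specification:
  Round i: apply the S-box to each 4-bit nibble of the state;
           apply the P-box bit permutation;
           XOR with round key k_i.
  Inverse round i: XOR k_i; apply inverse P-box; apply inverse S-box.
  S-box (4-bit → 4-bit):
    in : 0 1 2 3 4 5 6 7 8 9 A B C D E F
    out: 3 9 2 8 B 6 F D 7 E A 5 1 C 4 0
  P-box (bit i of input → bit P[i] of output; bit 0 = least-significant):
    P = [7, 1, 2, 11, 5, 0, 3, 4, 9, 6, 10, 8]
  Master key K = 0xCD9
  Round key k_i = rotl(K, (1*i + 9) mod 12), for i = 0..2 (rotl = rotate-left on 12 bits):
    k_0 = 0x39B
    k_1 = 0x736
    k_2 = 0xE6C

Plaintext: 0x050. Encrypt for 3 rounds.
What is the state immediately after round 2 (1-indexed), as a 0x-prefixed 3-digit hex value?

s_0 = plaintext = 0x050
s_1 = Round(s_0, k_0) = 0x150
s_2 = Round(s_1, k_1) = 0x4BD
s_3 = Round(s_2, k_2) = 0x500

0x4BD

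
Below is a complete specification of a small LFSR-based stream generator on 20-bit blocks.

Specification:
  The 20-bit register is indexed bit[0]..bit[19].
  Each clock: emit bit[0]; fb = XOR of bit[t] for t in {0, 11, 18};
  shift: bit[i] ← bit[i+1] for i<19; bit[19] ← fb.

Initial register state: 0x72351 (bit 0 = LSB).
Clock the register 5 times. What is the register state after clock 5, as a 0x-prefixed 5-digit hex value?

0x2391A

reg_0 = 0x72351
clock 1: out=1, reg = 0x391A8
clock 2: out=0, reg = 0x1C8D4
clock 3: out=0, reg = 0x8E46A
clock 4: out=0, reg = 0x47235
clock 5: out=1, reg = 0x2391A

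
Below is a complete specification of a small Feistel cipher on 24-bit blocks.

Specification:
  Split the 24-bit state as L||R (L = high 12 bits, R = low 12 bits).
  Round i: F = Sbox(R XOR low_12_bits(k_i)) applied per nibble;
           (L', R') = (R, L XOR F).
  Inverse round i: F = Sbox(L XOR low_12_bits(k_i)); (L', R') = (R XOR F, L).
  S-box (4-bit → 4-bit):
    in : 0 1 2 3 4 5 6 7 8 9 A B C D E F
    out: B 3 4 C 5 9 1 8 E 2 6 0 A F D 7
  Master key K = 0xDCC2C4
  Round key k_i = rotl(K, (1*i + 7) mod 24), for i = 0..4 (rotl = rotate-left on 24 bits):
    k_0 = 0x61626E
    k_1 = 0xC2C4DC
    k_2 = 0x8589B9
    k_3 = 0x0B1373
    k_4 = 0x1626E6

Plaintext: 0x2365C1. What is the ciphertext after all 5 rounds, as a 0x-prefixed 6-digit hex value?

s_0 = plaintext = 0x2365C1
s_1 = Round(s_0, k_0) = 0x5C1A51
s_2 = Round(s_1, k_1) = 0xA5182E
s_3 = Round(s_2, k_2) = 0x82E979
s_4 = Round(s_3, k_3) = 0x979E98
s_5 = Round(s_4, k_4) = 0xE987F4

0xE987F4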